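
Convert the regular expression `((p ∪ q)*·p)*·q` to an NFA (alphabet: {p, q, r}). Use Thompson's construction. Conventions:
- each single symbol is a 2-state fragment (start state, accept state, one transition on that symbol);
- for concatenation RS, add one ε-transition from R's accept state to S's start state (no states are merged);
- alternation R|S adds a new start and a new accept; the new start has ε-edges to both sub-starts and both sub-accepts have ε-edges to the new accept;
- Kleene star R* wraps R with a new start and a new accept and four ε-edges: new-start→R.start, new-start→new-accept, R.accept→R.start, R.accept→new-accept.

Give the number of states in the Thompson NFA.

14

Recursing over subexpressions:
Each of the 4 symbol leaves contributes a 2-state fragment.
  p ∪ q — 6 states
  (p ∪ q)* — 8 states
  (p ∪ q)*·p — 10 states
  ((p ∪ q)*·p)* — 12 states
  ((p ∪ q)*·p)*·q — 14 states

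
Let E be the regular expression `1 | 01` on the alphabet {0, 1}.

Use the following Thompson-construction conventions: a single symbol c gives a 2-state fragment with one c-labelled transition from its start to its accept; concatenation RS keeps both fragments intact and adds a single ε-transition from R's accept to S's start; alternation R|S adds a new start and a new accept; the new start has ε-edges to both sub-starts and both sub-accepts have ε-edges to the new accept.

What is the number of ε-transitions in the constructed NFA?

5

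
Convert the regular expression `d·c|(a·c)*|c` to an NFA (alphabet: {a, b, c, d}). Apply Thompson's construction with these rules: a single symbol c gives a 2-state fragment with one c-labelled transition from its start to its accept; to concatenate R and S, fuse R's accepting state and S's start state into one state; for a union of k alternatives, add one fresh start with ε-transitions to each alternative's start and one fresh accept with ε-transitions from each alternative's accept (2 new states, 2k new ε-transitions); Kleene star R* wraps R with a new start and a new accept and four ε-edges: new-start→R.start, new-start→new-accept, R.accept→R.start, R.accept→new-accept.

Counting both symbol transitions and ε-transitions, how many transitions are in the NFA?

By structural recursion:
Each of the 5 symbol leaves contributes 1 transition (1 symbol, 0 ε).
  d·c — 2 transitions (2 symbol, 0 ε)
  a·c — 2 transitions (2 symbol, 0 ε)
  (a·c)* — 6 transitions (2 symbol, 4 ε)
  d·c|(a·c)*|c — 15 transitions (5 symbol, 10 ε)

15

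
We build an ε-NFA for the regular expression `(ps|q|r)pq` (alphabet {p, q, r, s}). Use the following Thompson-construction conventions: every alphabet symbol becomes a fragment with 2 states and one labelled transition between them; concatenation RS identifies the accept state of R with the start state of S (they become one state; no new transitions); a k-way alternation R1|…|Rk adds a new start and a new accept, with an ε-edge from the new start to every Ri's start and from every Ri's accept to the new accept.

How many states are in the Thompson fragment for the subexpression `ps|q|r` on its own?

9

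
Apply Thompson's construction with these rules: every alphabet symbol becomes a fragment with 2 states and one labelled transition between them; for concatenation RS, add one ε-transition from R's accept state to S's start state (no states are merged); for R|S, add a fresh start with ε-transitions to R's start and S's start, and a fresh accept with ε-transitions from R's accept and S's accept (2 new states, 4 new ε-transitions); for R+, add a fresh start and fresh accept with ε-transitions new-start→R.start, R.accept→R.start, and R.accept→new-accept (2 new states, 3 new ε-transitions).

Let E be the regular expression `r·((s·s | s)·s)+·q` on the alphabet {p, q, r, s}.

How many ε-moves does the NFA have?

11

Building bottom-up:
Each of the 6 symbol leaves contributes 0 ε-transitions.
  s·s → 1 ε-transition
  s·s | s → 5 ε-transitions
  (s·s | s)·s → 6 ε-transitions
  ((s·s | s)·s)+ → 9 ε-transitions
  r·((s·s | s)·s)+·q → 11 ε-transitions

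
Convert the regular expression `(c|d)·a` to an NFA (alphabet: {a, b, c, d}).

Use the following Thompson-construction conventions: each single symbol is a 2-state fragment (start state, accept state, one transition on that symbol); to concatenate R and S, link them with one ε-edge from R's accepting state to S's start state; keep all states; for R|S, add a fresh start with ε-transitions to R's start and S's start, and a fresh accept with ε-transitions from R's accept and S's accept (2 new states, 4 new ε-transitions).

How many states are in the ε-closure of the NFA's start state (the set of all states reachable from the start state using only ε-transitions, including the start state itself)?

3

Compute the ε-closure size of each fragment's start state recursively; a symbol fragment's start has no outgoing ε-edge, so its closure is just itself (size 1).
  c|d → |closure| = 1 + 1 + 1 = 3 (the new accept is not ε-reachable since no branch accepts ε)
  (c|d)·a → same as the first factor's closure: |closure| = 3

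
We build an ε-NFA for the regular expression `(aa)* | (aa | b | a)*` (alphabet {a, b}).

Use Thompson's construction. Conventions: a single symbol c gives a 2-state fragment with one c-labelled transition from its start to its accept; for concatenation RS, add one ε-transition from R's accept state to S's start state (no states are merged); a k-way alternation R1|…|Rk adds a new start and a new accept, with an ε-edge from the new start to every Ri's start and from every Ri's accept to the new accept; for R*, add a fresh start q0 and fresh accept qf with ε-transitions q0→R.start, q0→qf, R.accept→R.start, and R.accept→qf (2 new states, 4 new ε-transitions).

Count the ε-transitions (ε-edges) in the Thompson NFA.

20

Building bottom-up:
Each of the 6 symbol leaves contributes 0 ε-transitions.
  aa → 1 ε-transition
  (aa)* → 5 ε-transitions
  aa → 1 ε-transition
  aa | b | a → 7 ε-transitions
  (aa | b | a)* → 11 ε-transitions
  (aa)* | (aa | b | a)* → 20 ε-transitions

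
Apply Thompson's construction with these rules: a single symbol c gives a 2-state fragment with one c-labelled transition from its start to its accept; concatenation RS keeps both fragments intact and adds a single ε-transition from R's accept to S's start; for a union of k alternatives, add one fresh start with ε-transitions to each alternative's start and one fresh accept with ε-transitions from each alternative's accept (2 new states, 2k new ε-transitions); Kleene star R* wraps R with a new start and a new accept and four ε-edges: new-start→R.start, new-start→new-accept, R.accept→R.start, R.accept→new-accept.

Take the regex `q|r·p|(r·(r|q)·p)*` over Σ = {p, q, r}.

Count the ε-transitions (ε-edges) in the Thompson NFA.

17

Bottom-up over the parse tree:
Each of the 7 symbol leaves contributes 0 ε-transitions.
  r·p : 1 ε-transition
  r|q : 4 ε-transitions
  r·(r|q)·p : 6 ε-transitions
  (r·(r|q)·p)* : 10 ε-transitions
  q|r·p|(r·(r|q)·p)* : 17 ε-transitions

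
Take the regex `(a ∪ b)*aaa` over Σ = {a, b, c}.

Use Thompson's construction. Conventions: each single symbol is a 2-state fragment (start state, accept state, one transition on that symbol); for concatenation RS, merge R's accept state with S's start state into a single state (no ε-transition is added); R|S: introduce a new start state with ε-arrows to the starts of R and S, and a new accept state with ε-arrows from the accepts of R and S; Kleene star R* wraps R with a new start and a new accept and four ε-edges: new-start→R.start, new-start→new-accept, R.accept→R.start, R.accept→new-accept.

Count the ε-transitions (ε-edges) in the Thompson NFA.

Per subexpression:
Each of the 5 symbol leaves contributes 0 ε-transitions.
  a ∪ b → 4 ε-transitions
  (a ∪ b)* → 8 ε-transitions
  (a ∪ b)*aaa → 8 ε-transitions

8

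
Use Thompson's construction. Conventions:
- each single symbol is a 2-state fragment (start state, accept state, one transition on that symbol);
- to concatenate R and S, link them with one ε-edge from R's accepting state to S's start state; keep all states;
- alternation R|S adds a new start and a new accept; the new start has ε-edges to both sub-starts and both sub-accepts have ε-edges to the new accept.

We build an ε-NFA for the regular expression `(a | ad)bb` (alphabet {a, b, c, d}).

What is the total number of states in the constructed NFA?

12

Recursing over subexpressions:
Each of the 5 symbol leaves contributes a 2-state fragment.
  ad — 4 states
  a | ad — 8 states
  (a | ad)bb — 12 states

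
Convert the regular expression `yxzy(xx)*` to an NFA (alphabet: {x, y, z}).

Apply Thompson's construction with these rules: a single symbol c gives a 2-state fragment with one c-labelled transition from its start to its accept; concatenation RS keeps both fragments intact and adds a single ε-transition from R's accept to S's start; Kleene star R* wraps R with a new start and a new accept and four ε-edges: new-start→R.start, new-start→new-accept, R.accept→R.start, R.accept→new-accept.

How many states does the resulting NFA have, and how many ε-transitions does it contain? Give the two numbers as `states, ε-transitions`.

14, 9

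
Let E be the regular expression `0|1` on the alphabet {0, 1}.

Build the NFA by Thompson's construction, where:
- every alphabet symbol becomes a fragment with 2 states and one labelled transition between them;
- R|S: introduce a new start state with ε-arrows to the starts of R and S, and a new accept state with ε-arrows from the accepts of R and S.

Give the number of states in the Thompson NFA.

6

Recursing over subexpressions:
Each of the 2 symbol leaves contributes a 2-state fragment.
  0|1 : 6 states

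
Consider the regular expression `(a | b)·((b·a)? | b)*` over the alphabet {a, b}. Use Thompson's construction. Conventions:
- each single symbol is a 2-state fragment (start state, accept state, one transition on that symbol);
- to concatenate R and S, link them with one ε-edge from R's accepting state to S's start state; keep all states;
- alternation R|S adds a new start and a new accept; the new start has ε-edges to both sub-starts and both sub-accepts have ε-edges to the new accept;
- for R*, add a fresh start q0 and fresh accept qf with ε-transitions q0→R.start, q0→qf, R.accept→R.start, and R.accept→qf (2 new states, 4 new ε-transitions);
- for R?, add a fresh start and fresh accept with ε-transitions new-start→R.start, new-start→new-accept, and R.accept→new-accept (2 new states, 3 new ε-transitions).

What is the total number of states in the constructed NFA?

18

By structural recursion:
Each of the 5 symbol leaves contributes a 2-state fragment.
  a | b → 6 states
  b·a → 4 states
  (b·a)? → 6 states
  (b·a)? | b → 10 states
  ((b·a)? | b)* → 12 states
  (a | b)·((b·a)? | b)* → 18 states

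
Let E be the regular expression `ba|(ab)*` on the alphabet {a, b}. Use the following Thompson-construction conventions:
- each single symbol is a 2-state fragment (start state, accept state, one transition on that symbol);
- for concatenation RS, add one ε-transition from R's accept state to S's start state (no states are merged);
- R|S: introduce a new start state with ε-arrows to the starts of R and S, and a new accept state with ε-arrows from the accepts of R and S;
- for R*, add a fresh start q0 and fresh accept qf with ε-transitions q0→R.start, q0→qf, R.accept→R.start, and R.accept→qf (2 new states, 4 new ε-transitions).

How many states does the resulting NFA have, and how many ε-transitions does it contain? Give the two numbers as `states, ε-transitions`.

12, 10

Recursing over subexpressions:
Each of the 4 symbol leaves contributes 2 states and 0 ε-transitions.
  ba — 4 states, 1 ε-transition
  ab — 4 states, 1 ε-transition
  (ab)* — 6 states, 5 ε-transitions
  ba|(ab)* — 12 states, 10 ε-transitions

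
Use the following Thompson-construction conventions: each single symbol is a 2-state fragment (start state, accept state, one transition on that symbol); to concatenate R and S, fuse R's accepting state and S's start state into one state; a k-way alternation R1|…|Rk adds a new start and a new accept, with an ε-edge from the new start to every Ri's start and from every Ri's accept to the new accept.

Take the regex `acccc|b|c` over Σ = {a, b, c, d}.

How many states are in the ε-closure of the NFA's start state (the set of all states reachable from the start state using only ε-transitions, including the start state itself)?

Work bottom-up. For each fragment F, track |ε-closure(F.start)| and whether F's accept lies in that closure (i.e. whether F accepts ε). A single-symbol fragment has closure size 1 and does not accept ε.
  acccc — |closure| equals the left operand's closure size = 1 (its accept is not ε-reachable, so the closure stops there)
  acccc|b|c — |closure| = 1 + 1 + 1 + 1 = 4 (the new accept is not ε-reachable since no branch accepts ε)

4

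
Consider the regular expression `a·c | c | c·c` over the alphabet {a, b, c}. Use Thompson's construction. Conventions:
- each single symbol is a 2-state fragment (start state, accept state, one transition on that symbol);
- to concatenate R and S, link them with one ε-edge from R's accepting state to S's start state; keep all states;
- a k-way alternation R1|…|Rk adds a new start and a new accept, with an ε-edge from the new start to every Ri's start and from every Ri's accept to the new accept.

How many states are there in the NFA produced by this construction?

Recursing over subexpressions:
Each of the 5 symbol leaves contributes a 2-state fragment.
  a·c : 4 states
  c·c : 4 states
  a·c | c | c·c : 12 states

12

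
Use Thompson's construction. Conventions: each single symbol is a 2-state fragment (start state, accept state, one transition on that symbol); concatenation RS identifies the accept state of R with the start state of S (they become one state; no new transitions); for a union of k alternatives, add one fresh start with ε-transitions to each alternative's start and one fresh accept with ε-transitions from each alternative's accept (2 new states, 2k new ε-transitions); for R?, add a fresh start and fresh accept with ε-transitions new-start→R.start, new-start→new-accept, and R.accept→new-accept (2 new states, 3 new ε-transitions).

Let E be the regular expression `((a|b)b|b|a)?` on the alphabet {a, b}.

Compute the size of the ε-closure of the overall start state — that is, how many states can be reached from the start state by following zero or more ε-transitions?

8

Work bottom-up. For each fragment F, track |ε-closure(F.start)| and whether F's accept lies in that closure (i.e. whether F accepts ε). A single-symbol fragment has closure size 1 and does not accept ε.
  a|b — new start ε-reaches every alternative's start; none of them accept ε, so the new accept is not reached: |closure| = 1 + 1 + 1 = 3
  (a|b)b — |closure| equals the left operand's closure size = 3 (its accept is not ε-reachable, so the closure stops there)
  (a|b)b|b|a — |closure| = 1 + 3 + 1 + 1 = 6 (the new accept is not ε-reachable since no branch accepts ε)
  ((a|b)b|b|a)? — new start has ε-edges to the inner start and to the new accept, so |closure| = 2 + 6 = 8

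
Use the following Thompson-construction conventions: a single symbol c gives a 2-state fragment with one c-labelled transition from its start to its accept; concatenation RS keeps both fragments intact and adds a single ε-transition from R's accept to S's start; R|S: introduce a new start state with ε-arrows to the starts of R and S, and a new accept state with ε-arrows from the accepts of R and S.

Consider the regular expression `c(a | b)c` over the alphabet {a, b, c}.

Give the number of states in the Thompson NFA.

Recursing over subexpressions:
Each of the 4 symbol leaves contributes a 2-state fragment.
  a | b — 6 states
  c(a | b)c — 10 states

10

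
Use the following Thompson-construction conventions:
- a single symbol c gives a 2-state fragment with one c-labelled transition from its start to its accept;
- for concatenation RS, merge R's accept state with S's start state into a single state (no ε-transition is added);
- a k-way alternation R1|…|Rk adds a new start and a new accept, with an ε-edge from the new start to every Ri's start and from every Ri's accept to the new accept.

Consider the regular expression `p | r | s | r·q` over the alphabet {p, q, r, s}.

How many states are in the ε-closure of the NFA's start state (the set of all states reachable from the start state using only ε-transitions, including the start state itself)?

5

Let C(F) = |ε-closure(F.start)| within fragment F, and note whether F accepts ε. Symbol fragments have C = 1 and do not accept ε. Then:
  r·q : same as the first factor's closure: C = 1
  p | r | s | r·q : new start ε-reaches every alternative's start; none of them accept ε, so the new accept is not reached: C = 1 + 1 + 1 + 1 + 1 = 5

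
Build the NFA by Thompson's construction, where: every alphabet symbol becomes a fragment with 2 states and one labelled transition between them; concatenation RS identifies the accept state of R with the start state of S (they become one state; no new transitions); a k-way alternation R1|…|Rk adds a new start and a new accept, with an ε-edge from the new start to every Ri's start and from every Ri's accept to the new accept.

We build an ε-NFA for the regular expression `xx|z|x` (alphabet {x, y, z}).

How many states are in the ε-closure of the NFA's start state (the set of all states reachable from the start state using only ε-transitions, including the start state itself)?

4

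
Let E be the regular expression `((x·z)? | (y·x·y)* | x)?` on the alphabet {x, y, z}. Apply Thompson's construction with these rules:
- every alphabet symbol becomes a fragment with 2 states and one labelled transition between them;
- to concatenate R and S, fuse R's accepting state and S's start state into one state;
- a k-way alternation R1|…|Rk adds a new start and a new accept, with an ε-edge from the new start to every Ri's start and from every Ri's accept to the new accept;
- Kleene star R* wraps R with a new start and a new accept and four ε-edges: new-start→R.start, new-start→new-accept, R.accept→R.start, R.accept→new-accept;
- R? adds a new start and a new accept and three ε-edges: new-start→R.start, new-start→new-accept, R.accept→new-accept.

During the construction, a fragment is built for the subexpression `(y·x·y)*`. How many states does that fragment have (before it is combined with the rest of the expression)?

6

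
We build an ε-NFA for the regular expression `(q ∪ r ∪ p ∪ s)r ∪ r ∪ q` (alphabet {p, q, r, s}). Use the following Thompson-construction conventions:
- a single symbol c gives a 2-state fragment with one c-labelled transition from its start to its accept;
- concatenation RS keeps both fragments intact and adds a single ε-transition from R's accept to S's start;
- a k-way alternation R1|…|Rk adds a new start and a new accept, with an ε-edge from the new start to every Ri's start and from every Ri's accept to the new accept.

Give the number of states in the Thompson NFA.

Recursing over subexpressions:
Each of the 7 symbol leaves contributes a 2-state fragment.
  q ∪ r ∪ p ∪ s — 10 states
  (q ∪ r ∪ p ∪ s)r — 12 states
  (q ∪ r ∪ p ∪ s)r ∪ r ∪ q — 18 states

18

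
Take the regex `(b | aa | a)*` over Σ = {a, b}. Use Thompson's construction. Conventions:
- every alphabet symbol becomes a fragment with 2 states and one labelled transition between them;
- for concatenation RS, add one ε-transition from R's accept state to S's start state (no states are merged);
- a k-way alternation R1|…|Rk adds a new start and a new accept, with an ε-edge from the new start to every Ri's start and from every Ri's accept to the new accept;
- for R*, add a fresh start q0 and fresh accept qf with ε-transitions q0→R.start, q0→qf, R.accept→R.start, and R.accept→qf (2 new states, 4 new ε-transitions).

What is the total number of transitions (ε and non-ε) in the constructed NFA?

15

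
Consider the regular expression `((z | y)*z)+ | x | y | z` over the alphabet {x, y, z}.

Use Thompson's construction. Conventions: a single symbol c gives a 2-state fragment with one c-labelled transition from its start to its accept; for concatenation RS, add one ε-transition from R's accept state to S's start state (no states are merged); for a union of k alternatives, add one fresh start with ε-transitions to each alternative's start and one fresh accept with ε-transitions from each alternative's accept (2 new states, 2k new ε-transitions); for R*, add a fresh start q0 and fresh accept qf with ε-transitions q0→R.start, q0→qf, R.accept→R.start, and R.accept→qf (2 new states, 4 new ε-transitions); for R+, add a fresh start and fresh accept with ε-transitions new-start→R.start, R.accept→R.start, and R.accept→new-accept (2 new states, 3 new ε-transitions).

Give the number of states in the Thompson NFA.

By structural recursion:
Each of the 6 symbol leaves contributes a 2-state fragment.
  z | y → 6 states
  (z | y)* → 8 states
  (z | y)*z → 10 states
  ((z | y)*z)+ → 12 states
  ((z | y)*z)+ | x | y | z → 20 states

20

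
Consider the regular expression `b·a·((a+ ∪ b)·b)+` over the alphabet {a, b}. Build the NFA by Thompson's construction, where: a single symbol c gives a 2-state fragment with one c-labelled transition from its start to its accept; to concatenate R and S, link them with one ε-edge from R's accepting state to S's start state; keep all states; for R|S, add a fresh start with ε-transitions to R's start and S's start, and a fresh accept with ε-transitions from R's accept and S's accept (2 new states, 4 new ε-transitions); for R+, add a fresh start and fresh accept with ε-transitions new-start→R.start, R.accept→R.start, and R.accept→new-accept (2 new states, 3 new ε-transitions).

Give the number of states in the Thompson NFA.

16

Building bottom-up:
Each of the 5 symbol leaves contributes a 2-state fragment.
  a+ : 4 states
  a+ ∪ b : 8 states
  (a+ ∪ b)·b : 10 states
  ((a+ ∪ b)·b)+ : 12 states
  b·a·((a+ ∪ b)·b)+ : 16 states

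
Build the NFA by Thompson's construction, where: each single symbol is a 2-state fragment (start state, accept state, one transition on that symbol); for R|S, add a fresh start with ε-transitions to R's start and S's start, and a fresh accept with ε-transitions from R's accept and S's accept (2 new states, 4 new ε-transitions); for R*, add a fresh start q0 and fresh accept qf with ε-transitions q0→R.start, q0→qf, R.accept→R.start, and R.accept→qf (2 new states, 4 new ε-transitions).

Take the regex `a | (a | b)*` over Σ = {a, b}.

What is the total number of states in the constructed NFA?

Bottom-up over the parse tree:
Each of the 3 symbol leaves contributes a 2-state fragment.
  a | b — 6 states
  (a | b)* — 8 states
  a | (a | b)* — 12 states

12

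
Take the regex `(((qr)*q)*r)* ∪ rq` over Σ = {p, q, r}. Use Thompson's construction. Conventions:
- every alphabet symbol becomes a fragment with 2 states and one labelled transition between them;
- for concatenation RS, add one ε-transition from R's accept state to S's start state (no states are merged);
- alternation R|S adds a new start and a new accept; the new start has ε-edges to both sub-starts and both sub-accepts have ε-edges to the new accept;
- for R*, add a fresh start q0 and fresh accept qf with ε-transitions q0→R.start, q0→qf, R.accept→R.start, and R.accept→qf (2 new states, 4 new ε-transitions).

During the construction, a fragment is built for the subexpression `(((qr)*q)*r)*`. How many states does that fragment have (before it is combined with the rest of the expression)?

14

Fragment for `(((qr)*q)*r)*`:
Each of the 4 symbol leaves contributes a 2-state fragment.
  qr : 4 states
  (qr)* : 6 states
  (qr)*q : 8 states
  ((qr)*q)* : 10 states
  ((qr)*q)*r : 12 states
  (((qr)*q)*r)* : 14 states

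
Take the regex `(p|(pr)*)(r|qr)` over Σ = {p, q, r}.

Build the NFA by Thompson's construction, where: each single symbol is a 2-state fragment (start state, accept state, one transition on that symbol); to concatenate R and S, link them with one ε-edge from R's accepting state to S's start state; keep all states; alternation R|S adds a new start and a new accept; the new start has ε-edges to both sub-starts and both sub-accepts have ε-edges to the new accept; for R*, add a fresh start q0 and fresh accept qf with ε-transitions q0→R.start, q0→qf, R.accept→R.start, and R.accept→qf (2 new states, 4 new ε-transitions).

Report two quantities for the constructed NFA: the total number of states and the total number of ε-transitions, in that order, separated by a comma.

18, 15

Recursing over subexpressions:
Each of the 6 symbol leaves contributes 2 states and 0 ε-transitions.
  pr — 4 states, 1 ε-transition
  (pr)* — 6 states, 5 ε-transitions
  p|(pr)* — 10 states, 9 ε-transitions
  qr — 4 states, 1 ε-transition
  r|qr — 8 states, 5 ε-transitions
  (p|(pr)*)(r|qr) — 18 states, 15 ε-transitions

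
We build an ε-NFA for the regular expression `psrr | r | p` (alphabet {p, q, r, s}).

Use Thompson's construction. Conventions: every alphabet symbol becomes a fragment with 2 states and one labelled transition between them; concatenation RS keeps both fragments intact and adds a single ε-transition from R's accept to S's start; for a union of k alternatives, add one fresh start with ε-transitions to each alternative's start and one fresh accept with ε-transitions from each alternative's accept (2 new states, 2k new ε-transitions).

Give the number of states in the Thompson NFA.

14

By structural recursion:
Each of the 6 symbol leaves contributes a 2-state fragment.
  psrr — 8 states
  psrr | r | p — 14 states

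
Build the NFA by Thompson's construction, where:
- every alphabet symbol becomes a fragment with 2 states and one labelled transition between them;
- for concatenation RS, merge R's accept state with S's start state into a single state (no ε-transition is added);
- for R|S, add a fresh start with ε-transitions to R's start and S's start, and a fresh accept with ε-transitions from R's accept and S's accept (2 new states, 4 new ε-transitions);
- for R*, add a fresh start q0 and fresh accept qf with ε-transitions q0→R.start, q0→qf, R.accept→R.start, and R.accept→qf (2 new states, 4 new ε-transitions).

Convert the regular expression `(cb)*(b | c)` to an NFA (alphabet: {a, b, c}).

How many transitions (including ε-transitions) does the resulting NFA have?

Building bottom-up:
Each of the 4 symbol leaves contributes 1 transition (1 symbol, 0 ε).
  cb = 2 transitions (2 symbol, 0 ε)
  (cb)* = 6 transitions (2 symbol, 4 ε)
  b | c = 6 transitions (2 symbol, 4 ε)
  (cb)*(b | c) = 12 transitions (4 symbol, 8 ε)

12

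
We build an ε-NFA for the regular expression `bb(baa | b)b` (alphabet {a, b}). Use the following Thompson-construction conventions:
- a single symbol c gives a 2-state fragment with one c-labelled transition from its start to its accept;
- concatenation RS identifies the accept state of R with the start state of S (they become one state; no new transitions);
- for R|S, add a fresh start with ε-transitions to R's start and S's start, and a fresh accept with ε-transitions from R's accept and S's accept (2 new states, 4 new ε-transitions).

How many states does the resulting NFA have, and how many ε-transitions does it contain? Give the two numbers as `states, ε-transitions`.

Bottom-up over the parse tree:
Each of the 7 symbol leaves contributes 2 states and 0 ε-transitions.
  baa : 4 states, 0 ε-transitions
  baa | b : 8 states, 4 ε-transitions
  bb(baa | b)b : 11 states, 4 ε-transitions

11, 4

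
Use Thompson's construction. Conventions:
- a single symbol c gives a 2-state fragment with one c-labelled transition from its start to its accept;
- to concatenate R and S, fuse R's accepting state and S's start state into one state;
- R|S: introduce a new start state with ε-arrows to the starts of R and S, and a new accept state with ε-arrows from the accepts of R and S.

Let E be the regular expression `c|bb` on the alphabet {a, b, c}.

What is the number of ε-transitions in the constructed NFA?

4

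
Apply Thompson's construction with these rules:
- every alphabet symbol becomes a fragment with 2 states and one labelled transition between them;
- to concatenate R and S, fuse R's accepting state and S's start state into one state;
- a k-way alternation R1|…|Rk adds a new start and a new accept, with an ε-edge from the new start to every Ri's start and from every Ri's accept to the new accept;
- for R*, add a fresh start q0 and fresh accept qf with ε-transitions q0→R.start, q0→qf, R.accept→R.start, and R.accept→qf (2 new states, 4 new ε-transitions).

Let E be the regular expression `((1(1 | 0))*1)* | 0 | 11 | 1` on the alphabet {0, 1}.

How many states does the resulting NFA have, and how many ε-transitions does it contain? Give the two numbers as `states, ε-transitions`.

21, 20

Building bottom-up:
Each of the 8 symbol leaves contributes 2 states and 0 ε-transitions.
  1 | 0 = 6 states, 4 ε-transitions
  1(1 | 0) = 7 states, 4 ε-transitions
  (1(1 | 0))* = 9 states, 8 ε-transitions
  (1(1 | 0))*1 = 10 states, 8 ε-transitions
  ((1(1 | 0))*1)* = 12 states, 12 ε-transitions
  11 = 3 states, 0 ε-transitions
  ((1(1 | 0))*1)* | 0 | 11 | 1 = 21 states, 20 ε-transitions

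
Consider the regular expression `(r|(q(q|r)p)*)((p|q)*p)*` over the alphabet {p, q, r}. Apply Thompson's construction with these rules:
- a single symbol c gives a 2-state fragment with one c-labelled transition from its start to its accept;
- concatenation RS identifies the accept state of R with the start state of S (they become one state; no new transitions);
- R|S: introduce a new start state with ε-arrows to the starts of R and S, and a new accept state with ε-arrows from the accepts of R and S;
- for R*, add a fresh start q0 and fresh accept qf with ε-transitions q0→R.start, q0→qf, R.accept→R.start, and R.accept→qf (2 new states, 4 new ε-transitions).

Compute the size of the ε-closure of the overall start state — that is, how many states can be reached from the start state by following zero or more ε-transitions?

12

Compute the ε-closure size of each fragment's start state recursively; a symbol fragment's start has no outgoing ε-edge, so its closure is just itself (size 1).
  q|r — new start ε-reaches every alternative's start; none of them accept ε, so the new accept is not reached: |ε-closure| = 1 + 1 + 1 = 3
  q(q|r)p — same as the first factor's closure: |ε-closure| = 1
  (q(q|r)p)* — |ε-closure| = 1 (new start) + 1 (body) + 1 (new accept) = 3
  r|(q(q|r)p)* — |ε-closure| = 1 (new start) + (1 + 3) + 1 (new accept, since some branch ε-reaches its own accept) = 6
  p|q — new start ε-reaches every alternative's start; none of them accept ε, so the new accept is not reached: |ε-closure| = 1 + 1 + 1 = 3
  (p|q)* — |ε-closure| = 1 (new start) + 3 (body) + 1 (new accept) = 5
  (p|q)*p — |ε-closure| = 5 + (1−1) = 5 (closure spills across the concat boundary because the left factor accepts ε)
  ((p|q)*p)* — the star's fresh start ε-reaches both the body's start and the fresh accept: |ε-closure| = 2 + 5 = 7
  (r|(q(q|r)p)*)((p|q)*p)* — |ε-closure| = 6 + (7−1) = 12 (closure spills across the concat boundary because the left factor accepts ε)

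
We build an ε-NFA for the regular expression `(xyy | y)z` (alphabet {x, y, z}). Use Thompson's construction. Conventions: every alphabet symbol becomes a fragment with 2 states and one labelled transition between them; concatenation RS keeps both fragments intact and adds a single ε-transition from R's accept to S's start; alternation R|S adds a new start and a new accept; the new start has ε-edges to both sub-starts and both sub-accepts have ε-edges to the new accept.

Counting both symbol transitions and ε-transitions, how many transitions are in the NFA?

12

Per subexpression:
Each of the 5 symbol leaves contributes 1 transition (1 symbol, 0 ε).
  xyy — 5 transitions (3 symbol, 2 ε)
  xyy | y — 10 transitions (4 symbol, 6 ε)
  (xyy | y)z — 12 transitions (5 symbol, 7 ε)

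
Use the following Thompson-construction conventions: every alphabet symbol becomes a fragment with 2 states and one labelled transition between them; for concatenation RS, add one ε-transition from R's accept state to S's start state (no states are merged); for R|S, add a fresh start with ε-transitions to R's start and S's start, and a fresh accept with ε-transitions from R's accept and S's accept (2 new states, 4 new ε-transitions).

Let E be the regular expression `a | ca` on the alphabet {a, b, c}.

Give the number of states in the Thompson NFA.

Building bottom-up:
Each of the 3 symbol leaves contributes a 2-state fragment.
  ca — 4 states
  a | ca — 8 states

8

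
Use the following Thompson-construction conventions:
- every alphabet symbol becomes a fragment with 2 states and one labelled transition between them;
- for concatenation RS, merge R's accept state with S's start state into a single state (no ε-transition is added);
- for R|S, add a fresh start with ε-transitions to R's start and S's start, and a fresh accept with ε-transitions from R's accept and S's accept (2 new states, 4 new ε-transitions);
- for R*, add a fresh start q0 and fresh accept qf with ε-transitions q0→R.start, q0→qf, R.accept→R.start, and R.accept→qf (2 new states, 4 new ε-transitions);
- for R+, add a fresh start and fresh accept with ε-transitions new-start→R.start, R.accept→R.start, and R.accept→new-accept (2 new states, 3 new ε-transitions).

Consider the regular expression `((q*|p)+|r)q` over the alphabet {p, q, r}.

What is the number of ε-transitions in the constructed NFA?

15

Recursing over subexpressions:
Each of the 4 symbol leaves contributes 0 ε-transitions.
  q* → 4 ε-transitions
  q*|p → 8 ε-transitions
  (q*|p)+ → 11 ε-transitions
  (q*|p)+|r → 15 ε-transitions
  ((q*|p)+|r)q → 15 ε-transitions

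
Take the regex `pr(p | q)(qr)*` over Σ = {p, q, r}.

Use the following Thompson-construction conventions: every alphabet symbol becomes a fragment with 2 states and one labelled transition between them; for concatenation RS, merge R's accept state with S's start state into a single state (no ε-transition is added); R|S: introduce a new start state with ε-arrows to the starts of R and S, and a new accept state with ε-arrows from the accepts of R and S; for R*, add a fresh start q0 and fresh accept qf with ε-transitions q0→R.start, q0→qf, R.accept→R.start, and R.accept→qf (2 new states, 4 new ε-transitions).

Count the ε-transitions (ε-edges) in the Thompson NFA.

8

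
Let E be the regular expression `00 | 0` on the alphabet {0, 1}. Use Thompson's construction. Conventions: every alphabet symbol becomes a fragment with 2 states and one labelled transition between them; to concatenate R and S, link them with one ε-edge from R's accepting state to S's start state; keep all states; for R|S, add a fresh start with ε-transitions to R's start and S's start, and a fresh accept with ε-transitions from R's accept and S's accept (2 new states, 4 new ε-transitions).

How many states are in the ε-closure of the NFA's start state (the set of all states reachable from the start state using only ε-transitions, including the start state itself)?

Work bottom-up. For each fragment F, track |ε-closure(F.start)| and whether F's accept lies in that closure (i.e. whether F accepts ε). A single-symbol fragment has closure size 1 and does not accept ε.
  00 → C equals the left operand's closure size = 1 (its accept is not ε-reachable, so the closure stops there)
  00 | 0 → C = 1 + 1 + 1 = 3 (the new accept is not ε-reachable since no branch accepts ε)

3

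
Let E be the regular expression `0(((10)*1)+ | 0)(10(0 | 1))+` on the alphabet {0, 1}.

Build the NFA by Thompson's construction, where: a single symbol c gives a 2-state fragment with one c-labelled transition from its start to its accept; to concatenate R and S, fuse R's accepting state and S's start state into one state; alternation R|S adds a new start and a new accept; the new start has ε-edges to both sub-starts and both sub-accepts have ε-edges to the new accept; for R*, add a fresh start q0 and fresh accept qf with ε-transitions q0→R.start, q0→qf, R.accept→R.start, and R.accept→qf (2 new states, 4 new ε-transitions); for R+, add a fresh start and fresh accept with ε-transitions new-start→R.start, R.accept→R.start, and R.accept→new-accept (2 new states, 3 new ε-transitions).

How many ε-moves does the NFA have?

18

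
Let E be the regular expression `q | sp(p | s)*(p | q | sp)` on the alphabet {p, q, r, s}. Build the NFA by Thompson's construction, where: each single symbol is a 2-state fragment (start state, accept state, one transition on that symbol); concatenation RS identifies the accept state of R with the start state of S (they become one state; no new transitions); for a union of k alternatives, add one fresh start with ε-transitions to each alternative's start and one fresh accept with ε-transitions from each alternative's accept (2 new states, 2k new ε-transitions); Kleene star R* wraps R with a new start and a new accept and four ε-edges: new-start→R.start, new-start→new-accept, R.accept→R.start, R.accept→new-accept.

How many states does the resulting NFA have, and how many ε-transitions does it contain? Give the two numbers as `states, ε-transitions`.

By structural recursion:
Each of the 9 symbol leaves contributes 2 states and 0 ε-transitions.
  p | s : 6 states, 4 ε-transitions
  (p | s)* : 8 states, 8 ε-transitions
  sp : 3 states, 0 ε-transitions
  p | q | sp : 9 states, 6 ε-transitions
  sp(p | s)*(p | q | sp) : 18 states, 14 ε-transitions
  q | sp(p | s)*(p | q | sp) : 22 states, 18 ε-transitions

22, 18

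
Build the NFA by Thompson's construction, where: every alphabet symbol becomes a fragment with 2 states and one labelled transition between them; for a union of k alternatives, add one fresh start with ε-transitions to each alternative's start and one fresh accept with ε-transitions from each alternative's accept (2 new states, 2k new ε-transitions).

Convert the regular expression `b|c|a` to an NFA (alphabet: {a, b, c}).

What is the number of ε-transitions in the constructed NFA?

6

By structural recursion:
Each of the 3 symbol leaves contributes 0 ε-transitions.
  b|c|a → 6 ε-transitions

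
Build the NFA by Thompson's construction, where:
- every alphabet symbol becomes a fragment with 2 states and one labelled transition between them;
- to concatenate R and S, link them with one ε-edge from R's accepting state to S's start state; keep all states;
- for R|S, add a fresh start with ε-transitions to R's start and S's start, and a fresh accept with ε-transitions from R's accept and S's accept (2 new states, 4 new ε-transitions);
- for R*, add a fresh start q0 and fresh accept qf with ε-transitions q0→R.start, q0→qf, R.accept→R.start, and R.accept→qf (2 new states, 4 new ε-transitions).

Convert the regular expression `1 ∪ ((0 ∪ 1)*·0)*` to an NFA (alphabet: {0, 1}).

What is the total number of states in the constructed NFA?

16

Recursing over subexpressions:
Each of the 4 symbol leaves contributes a 2-state fragment.
  0 ∪ 1 — 6 states
  (0 ∪ 1)* — 8 states
  (0 ∪ 1)*·0 — 10 states
  ((0 ∪ 1)*·0)* — 12 states
  1 ∪ ((0 ∪ 1)*·0)* — 16 states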